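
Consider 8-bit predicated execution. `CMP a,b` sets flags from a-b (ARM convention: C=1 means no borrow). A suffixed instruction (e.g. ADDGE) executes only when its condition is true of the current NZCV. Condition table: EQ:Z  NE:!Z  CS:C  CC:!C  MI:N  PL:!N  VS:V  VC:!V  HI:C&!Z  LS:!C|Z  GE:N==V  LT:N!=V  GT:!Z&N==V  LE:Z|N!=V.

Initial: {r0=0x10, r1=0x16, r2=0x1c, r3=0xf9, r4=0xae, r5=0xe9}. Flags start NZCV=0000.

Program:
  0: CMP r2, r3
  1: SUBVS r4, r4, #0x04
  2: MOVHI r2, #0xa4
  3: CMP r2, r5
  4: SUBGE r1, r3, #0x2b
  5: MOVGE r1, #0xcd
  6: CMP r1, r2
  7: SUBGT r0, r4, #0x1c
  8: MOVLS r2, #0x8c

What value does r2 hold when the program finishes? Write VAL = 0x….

VAL = 0x1c

0: ✓ CMP  NZCV=0000
1: · SUBVS
2: · MOVHI
3: ✓ CMP  NZCV=0000
4: ✓ SUBGE  r1←0xce
5: ✓ MOVGE  r1←0xcd
6: ✓ CMP  NZCV=1010
7: · SUBGT
8: · MOVLS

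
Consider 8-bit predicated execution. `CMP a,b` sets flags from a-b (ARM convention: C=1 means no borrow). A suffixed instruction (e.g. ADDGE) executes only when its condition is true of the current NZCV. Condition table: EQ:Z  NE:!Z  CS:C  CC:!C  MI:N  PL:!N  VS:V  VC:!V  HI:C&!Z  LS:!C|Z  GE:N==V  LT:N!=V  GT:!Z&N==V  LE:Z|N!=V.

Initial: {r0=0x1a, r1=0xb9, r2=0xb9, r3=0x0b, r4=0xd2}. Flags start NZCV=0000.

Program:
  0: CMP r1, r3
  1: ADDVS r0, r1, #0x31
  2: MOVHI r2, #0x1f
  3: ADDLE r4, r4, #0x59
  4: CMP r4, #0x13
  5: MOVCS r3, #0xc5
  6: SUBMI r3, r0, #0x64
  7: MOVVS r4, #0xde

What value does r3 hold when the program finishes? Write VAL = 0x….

0: ✓ CMP  NZCV=1010
1: · ADDVS
2: ✓ MOVHI  r2←0x1f
3: ✓ ADDLE  r4←0x2b
4: ✓ CMP  NZCV=0010
5: ✓ MOVCS  r3←0xc5
6: · SUBMI
7: · MOVVS

VAL = 0xc5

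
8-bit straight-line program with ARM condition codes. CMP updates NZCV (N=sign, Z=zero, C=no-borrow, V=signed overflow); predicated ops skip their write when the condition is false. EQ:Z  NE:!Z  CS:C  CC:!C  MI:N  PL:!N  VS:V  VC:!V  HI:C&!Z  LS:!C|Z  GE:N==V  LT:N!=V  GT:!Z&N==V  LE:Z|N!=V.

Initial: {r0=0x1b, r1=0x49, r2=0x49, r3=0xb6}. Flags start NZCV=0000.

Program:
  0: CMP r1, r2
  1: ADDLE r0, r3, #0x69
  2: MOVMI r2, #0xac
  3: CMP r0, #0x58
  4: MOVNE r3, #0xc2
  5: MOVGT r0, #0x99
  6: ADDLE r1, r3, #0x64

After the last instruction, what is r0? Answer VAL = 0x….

VAL = 0x1f

[0] flags=0110 → (cmp)
[1] flags=0110 LE?T → r0=0x1f
[2] flags=0110 MI?F → skip
[3] flags=1000 → (cmp)
[4] flags=1000 NE?T → r3=0xc2
[5] flags=1000 GT?F → skip
[6] flags=1000 LE?T → r1=0x26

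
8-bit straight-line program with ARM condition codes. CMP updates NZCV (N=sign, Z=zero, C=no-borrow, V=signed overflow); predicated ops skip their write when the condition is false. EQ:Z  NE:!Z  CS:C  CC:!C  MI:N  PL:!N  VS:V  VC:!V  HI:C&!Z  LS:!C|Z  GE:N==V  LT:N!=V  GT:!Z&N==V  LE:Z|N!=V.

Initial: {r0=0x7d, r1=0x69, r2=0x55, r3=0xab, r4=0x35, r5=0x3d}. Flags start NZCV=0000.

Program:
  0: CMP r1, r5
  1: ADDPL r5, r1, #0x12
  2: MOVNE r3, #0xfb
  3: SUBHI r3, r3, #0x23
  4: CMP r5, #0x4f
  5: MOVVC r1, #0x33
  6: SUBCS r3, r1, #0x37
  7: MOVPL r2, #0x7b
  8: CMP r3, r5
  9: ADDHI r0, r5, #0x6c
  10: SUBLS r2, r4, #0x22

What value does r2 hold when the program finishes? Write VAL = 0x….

VAL = 0x7b

0: ✓ CMP  NZCV=0010
1: ✓ ADDPL  r5←0x7b
2: ✓ MOVNE  r3←0xfb
3: ✓ SUBHI  r3←0xd8
4: ✓ CMP  NZCV=0010
5: ✓ MOVVC  r1←0x33
6: ✓ SUBCS  r3←0xfc
7: ✓ MOVPL  r2←0x7b
8: ✓ CMP  NZCV=1010
9: ✓ ADDHI  r0←0xe7
10: · SUBLS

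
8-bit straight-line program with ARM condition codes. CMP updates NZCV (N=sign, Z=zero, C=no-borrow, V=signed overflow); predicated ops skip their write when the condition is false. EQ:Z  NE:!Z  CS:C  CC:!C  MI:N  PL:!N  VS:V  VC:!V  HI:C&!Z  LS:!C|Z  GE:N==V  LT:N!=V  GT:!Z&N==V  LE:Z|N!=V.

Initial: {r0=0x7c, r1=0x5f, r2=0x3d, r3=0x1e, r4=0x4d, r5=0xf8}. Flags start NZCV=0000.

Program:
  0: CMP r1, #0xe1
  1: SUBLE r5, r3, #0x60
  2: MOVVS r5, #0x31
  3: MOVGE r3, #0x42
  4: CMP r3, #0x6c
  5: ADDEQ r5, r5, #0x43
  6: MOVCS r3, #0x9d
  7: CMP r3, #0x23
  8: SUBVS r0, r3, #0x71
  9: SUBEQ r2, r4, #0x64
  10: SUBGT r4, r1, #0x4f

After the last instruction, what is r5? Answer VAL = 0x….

VAL = 0xf8

[0] flags=0000 → (cmp)
[1] flags=0000 LE?F → skip
[2] flags=0000 VS?F → skip
[3] flags=0000 GE?T → r3=0x42
[4] flags=1000 → (cmp)
[5] flags=1000 EQ?F → skip
[6] flags=1000 CS?F → skip
[7] flags=0010 → (cmp)
[8] flags=0010 VS?F → skip
[9] flags=0010 EQ?F → skip
[10] flags=0010 GT?T → r4=0x10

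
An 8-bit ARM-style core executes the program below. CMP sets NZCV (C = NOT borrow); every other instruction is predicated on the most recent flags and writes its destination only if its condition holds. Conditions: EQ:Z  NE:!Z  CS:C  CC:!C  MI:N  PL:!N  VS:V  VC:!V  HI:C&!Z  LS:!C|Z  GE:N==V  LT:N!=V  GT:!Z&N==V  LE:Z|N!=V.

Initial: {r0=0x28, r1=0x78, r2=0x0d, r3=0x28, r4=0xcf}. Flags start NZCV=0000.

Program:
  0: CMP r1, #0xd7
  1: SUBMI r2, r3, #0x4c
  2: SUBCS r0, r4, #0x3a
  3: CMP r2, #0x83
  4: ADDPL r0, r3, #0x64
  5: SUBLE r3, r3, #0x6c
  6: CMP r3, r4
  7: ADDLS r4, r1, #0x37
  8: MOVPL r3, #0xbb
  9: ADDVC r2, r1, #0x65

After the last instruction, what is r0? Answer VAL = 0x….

[0] flags=1001 → (cmp)
[1] flags=1001 MI?T → r2=0xdc
[2] flags=1001 CS?F → skip
[3] flags=0010 → (cmp)
[4] flags=0010 PL?T → r0=0x8c
[5] flags=0010 LE?F → skip
[6] flags=0000 → (cmp)
[7] flags=0000 LS?T → r4=0xaf
[8] flags=0000 PL?T → r3=0xbb
[9] flags=0000 VC?T → r2=0xdd

VAL = 0x8c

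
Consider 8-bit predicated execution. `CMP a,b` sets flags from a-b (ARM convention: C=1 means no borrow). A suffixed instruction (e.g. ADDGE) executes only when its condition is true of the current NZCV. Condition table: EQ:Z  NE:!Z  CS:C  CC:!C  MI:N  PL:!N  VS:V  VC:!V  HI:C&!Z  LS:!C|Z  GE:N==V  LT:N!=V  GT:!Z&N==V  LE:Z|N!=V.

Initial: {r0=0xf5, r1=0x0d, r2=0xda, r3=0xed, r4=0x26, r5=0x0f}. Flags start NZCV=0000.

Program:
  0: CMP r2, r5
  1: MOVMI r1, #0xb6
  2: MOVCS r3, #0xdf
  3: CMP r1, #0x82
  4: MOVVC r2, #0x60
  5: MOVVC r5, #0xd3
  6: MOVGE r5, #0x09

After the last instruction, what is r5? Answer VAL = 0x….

VAL = 0x09

0: ✓ CMP  NZCV=1010
1: ✓ MOVMI  r1←0xb6
2: ✓ MOVCS  r3←0xdf
3: ✓ CMP  NZCV=0010
4: ✓ MOVVC  r2←0x60
5: ✓ MOVVC  r5←0xd3
6: ✓ MOVGE  r5←0x09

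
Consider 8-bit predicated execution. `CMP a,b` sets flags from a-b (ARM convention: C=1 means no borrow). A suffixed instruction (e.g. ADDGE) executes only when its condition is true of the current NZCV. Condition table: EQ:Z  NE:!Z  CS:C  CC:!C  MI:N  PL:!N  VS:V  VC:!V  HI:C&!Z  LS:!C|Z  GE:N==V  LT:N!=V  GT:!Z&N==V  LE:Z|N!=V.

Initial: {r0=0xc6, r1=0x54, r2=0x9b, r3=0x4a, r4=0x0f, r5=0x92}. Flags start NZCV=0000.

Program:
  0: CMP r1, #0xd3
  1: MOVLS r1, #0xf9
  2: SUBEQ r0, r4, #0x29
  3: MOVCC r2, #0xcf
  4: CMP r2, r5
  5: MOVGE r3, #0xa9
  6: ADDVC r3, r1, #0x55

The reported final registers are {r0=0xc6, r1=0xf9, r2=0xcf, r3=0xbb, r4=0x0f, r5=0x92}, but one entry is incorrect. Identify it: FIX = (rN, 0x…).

[0] flags=1001 → (cmp)
[1] flags=1001 LS?T → r1=0xf9
[2] flags=1001 EQ?F → skip
[3] flags=1001 CC?T → r2=0xcf
[4] flags=0010 → (cmp)
[5] flags=0010 GE?T → r3=0xa9
[6] flags=0010 VC?T → r3=0x4e

FIX = (r3, 0x4e)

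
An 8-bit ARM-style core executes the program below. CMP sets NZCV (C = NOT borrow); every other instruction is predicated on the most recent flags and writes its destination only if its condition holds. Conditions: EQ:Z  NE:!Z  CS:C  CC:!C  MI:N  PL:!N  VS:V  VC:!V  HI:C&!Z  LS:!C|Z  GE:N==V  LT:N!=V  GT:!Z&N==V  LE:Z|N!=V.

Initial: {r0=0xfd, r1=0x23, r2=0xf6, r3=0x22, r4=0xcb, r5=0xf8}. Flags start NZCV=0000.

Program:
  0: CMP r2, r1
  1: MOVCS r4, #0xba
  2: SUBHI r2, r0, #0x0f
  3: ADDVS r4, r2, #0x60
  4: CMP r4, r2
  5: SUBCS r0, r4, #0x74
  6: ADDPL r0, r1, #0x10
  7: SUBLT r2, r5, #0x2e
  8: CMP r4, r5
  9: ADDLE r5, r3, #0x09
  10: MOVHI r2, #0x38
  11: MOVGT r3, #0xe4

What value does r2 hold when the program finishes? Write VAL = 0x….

[0] flags=1010 → (cmp)
[1] flags=1010 CS?T → r4=0xba
[2] flags=1010 HI?T → r2=0xee
[3] flags=1010 VS?F → skip
[4] flags=1000 → (cmp)
[5] flags=1000 CS?F → skip
[6] flags=1000 PL?F → skip
[7] flags=1000 LT?T → r2=0xca
[8] flags=1000 → (cmp)
[9] flags=1000 LE?T → r5=0x2b
[10] flags=1000 HI?F → skip
[11] flags=1000 GT?F → skip

VAL = 0xca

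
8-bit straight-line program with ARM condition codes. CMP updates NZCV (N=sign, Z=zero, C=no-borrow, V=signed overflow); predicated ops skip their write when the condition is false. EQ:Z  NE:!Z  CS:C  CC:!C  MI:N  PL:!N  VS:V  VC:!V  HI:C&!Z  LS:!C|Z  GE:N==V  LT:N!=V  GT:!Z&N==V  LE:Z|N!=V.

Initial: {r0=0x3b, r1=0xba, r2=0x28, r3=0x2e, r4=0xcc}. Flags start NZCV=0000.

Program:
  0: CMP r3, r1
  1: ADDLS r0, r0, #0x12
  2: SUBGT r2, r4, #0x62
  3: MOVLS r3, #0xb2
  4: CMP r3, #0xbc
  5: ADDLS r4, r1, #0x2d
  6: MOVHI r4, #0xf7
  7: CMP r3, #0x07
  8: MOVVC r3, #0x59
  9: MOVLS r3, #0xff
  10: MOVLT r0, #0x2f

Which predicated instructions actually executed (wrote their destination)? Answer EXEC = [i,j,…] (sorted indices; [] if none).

[0] flags=0000 → (cmp)
[1] flags=0000 LS?T → r0=0x4d
[2] flags=0000 GT?T → r2=0x6a
[3] flags=0000 LS?T → r3=0xb2
[4] flags=1000 → (cmp)
[5] flags=1000 LS?T → r4=0xe7
[6] flags=1000 HI?F → skip
[7] flags=1010 → (cmp)
[8] flags=1010 VC?T → r3=0x59
[9] flags=1010 LS?F → skip
[10] flags=1010 LT?T → r0=0x2f

EXEC = [1,2,3,5,8,10]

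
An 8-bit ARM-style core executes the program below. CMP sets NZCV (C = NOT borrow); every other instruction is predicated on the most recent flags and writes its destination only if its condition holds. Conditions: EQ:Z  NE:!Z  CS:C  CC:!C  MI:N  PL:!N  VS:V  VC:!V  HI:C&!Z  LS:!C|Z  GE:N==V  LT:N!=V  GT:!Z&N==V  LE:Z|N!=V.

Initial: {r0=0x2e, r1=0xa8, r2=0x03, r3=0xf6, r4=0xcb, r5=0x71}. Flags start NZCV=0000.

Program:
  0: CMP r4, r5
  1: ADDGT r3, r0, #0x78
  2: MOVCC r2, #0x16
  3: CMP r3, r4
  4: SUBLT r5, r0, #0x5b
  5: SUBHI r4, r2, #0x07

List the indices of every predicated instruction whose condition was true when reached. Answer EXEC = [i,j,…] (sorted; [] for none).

0: ✓ CMP  NZCV=0011
1: · ADDGT
2: · MOVCC
3: ✓ CMP  NZCV=0010
4: · SUBLT
5: ✓ SUBHI  r4←0xfc

EXEC = [5]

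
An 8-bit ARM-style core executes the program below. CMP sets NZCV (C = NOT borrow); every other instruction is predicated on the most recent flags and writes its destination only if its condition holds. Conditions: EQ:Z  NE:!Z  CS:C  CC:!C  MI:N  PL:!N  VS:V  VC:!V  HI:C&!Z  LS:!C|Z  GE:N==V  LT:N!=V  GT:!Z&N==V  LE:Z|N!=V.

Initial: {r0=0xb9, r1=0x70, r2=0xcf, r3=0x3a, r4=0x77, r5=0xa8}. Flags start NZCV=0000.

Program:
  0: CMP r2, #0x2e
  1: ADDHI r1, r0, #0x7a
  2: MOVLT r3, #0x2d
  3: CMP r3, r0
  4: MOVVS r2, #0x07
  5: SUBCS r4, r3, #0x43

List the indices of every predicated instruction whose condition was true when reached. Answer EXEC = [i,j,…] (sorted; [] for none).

[0] flags=1010 → (cmp)
[1] flags=1010 HI?T → r1=0x33
[2] flags=1010 LT?T → r3=0x2d
[3] flags=0000 → (cmp)
[4] flags=0000 VS?F → skip
[5] flags=0000 CS?F → skip

EXEC = [1,2]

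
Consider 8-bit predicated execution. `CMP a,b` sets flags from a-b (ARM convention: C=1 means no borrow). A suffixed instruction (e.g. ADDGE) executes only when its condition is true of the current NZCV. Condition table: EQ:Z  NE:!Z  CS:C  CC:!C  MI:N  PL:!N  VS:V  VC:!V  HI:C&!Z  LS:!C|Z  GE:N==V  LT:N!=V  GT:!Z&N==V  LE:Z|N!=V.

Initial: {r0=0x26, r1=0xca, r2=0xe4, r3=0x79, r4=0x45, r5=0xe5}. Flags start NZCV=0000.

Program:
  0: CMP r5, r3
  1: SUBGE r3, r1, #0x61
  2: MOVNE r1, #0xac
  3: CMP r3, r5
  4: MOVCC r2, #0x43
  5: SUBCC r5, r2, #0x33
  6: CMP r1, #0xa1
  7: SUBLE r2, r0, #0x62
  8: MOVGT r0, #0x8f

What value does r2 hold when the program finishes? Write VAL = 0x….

VAL = 0x43

0: ✓ CMP  NZCV=0011
1: · SUBGE
2: ✓ MOVNE  r1←0xac
3: ✓ CMP  NZCV=1001
4: ✓ MOVCC  r2←0x43
5: ✓ SUBCC  r5←0x10
6: ✓ CMP  NZCV=0010
7: · SUBLE
8: ✓ MOVGT  r0←0x8f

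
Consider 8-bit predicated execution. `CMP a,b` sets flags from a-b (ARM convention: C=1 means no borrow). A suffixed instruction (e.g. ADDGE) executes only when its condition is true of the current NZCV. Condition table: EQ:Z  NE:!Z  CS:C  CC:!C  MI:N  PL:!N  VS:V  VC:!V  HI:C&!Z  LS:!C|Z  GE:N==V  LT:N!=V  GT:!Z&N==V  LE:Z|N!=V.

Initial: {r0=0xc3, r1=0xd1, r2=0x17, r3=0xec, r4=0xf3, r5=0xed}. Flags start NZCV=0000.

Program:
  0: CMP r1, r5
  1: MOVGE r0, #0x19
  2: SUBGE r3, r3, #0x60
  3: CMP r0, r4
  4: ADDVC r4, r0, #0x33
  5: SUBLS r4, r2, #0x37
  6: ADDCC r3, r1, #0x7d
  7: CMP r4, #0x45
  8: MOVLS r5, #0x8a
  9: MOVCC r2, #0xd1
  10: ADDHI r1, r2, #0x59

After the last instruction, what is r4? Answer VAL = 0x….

[0] flags=1000 → (cmp)
[1] flags=1000 GE?F → skip
[2] flags=1000 GE?F → skip
[3] flags=1000 → (cmp)
[4] flags=1000 VC?T → r4=0xf6
[5] flags=1000 LS?T → r4=0xe0
[6] flags=1000 CC?T → r3=0x4e
[7] flags=1010 → (cmp)
[8] flags=1010 LS?F → skip
[9] flags=1010 CC?F → skip
[10] flags=1010 HI?T → r1=0x70

VAL = 0xe0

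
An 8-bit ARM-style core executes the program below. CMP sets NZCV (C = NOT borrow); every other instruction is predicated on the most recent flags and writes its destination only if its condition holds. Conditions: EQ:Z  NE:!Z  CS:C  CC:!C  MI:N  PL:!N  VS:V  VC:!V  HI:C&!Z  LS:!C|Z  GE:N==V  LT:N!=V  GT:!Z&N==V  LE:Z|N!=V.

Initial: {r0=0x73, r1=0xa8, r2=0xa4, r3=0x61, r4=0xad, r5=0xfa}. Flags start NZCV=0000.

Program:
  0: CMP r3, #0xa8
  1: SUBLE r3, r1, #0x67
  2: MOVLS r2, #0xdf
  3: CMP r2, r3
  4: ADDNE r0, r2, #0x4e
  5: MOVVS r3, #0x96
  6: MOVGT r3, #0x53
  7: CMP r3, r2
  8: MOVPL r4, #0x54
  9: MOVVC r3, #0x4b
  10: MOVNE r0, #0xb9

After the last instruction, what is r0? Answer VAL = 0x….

[0] flags=1001 → (cmp)
[1] flags=1001 LE?F → skip
[2] flags=1001 LS?T → r2=0xdf
[3] flags=0011 → (cmp)
[4] flags=0011 NE?T → r0=0x2d
[5] flags=0011 VS?T → r3=0x96
[6] flags=0011 GT?F → skip
[7] flags=1000 → (cmp)
[8] flags=1000 PL?F → skip
[9] flags=1000 VC?T → r3=0x4b
[10] flags=1000 NE?T → r0=0xb9

VAL = 0xb9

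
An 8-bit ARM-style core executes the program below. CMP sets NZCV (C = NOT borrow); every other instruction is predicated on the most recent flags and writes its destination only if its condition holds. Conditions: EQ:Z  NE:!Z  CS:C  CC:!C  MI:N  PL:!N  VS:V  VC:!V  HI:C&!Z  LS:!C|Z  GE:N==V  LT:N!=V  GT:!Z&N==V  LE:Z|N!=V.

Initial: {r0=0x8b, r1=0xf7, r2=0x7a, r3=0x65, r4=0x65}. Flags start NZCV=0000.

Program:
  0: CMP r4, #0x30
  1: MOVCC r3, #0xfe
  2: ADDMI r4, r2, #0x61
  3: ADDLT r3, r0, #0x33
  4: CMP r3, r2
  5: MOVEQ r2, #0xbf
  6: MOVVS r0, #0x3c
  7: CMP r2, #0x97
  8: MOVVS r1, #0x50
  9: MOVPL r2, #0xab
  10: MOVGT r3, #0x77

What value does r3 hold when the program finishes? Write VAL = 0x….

[0] flags=0010 → (cmp)
[1] flags=0010 CC?F → skip
[2] flags=0010 MI?F → skip
[3] flags=0010 LT?F → skip
[4] flags=1000 → (cmp)
[5] flags=1000 EQ?F → skip
[6] flags=1000 VS?F → skip
[7] flags=1001 → (cmp)
[8] flags=1001 VS?T → r1=0x50
[9] flags=1001 PL?F → skip
[10] flags=1001 GT?T → r3=0x77

VAL = 0x77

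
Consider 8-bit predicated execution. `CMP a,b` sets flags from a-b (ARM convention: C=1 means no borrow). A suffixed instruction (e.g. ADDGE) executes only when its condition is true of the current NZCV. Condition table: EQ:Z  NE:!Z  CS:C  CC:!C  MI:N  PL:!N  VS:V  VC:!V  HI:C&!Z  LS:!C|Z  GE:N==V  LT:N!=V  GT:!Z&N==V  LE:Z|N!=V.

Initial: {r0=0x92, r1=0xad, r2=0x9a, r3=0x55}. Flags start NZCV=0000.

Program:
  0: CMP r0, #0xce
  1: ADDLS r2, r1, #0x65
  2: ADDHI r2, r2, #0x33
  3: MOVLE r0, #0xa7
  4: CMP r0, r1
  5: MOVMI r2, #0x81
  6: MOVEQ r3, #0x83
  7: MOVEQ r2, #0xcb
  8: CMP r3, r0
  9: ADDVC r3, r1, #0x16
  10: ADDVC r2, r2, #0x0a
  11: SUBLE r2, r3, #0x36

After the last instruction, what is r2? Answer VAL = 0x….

0: ✓ CMP  NZCV=1000
1: ✓ ADDLS  r2←0x12
2: · ADDHI
3: ✓ MOVLE  r0←0xa7
4: ✓ CMP  NZCV=1000
5: ✓ MOVMI  r2←0x81
6: · MOVEQ
7: · MOVEQ
8: ✓ CMP  NZCV=1001
9: · ADDVC
10: · ADDVC
11: · SUBLE

VAL = 0x81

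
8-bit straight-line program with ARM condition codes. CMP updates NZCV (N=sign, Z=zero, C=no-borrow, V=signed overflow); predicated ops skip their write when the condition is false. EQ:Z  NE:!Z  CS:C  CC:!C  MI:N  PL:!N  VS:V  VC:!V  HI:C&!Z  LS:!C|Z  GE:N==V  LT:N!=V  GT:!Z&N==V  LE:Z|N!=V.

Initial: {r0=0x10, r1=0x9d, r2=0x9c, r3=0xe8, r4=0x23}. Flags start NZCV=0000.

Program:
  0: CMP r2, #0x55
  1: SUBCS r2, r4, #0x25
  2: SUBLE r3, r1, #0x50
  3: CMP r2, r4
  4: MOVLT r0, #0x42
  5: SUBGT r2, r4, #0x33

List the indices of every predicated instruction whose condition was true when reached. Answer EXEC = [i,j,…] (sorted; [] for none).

[0] flags=0011 → (cmp)
[1] flags=0011 CS?T → r2=0xfe
[2] flags=0011 LE?T → r3=0x4d
[3] flags=1010 → (cmp)
[4] flags=1010 LT?T → r0=0x42
[5] flags=1010 GT?F → skip

EXEC = [1,2,4]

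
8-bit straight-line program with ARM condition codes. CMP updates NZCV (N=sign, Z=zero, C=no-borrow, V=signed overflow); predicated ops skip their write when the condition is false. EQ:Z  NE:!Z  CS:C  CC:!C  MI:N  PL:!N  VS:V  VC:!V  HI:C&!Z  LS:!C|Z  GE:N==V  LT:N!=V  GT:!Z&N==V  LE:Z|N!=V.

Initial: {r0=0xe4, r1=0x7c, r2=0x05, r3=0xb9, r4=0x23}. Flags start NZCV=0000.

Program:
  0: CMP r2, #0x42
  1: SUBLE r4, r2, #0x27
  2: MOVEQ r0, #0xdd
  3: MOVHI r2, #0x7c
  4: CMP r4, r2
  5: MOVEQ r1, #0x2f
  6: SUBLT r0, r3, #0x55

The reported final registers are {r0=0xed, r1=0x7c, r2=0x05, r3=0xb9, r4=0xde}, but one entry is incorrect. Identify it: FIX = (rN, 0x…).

0: ✓ CMP  NZCV=1000
1: ✓ SUBLE  r4←0xde
2: · MOVEQ
3: · MOVHI
4: ✓ CMP  NZCV=1010
5: · MOVEQ
6: ✓ SUBLT  r0←0x64

FIX = (r0, 0x64)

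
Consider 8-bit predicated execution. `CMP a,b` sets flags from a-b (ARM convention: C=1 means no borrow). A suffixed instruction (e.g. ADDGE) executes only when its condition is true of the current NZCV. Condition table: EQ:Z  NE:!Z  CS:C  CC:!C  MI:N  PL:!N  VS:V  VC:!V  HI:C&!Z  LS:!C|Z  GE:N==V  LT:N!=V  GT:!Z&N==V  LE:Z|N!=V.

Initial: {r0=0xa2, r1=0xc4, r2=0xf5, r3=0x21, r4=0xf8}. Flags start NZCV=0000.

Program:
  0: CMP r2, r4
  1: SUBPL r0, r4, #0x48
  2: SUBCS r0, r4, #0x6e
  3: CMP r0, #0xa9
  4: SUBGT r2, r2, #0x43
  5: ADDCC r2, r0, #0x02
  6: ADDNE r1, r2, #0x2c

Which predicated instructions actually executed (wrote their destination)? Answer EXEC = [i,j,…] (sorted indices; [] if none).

EXEC = [5,6]

0: ✓ CMP  NZCV=1000
1: · SUBPL
2: · SUBCS
3: ✓ CMP  NZCV=1000
4: · SUBGT
5: ✓ ADDCC  r2←0xa4
6: ✓ ADDNE  r1←0xd0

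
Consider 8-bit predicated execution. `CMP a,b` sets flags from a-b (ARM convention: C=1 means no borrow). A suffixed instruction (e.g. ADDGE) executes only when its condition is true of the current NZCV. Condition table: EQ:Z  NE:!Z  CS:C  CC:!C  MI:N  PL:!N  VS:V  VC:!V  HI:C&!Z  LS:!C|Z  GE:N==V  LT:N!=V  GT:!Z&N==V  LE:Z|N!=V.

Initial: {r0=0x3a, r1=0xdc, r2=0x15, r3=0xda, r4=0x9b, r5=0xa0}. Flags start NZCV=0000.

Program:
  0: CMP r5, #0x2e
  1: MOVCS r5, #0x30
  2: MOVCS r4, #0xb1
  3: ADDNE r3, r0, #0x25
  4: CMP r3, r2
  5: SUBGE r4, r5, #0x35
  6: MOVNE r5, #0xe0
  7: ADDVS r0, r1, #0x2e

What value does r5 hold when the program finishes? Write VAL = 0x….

0: ✓ CMP  NZCV=0011
1: ✓ MOVCS  r5←0x30
2: ✓ MOVCS  r4←0xb1
3: ✓ ADDNE  r3←0x5f
4: ✓ CMP  NZCV=0010
5: ✓ SUBGE  r4←0xfb
6: ✓ MOVNE  r5←0xe0
7: · ADDVS

VAL = 0xe0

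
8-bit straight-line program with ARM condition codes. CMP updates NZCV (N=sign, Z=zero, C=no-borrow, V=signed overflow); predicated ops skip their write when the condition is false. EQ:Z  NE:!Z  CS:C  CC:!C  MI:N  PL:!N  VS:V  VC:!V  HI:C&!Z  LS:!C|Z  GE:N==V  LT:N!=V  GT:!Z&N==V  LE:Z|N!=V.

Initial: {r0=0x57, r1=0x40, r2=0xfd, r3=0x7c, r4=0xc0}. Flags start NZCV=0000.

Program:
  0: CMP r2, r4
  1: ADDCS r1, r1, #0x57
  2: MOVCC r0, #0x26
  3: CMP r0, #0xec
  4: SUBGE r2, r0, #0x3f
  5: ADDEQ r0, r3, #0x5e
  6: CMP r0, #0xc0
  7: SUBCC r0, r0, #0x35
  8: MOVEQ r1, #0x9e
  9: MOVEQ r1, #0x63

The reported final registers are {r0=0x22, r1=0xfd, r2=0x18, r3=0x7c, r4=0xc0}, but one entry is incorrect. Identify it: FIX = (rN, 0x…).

FIX = (r1, 0x97)

0: ✓ CMP  NZCV=0010
1: ✓ ADDCS  r1←0x97
2: · MOVCC
3: ✓ CMP  NZCV=0000
4: ✓ SUBGE  r2←0x18
5: · ADDEQ
6: ✓ CMP  NZCV=1001
7: ✓ SUBCC  r0←0x22
8: · MOVEQ
9: · MOVEQ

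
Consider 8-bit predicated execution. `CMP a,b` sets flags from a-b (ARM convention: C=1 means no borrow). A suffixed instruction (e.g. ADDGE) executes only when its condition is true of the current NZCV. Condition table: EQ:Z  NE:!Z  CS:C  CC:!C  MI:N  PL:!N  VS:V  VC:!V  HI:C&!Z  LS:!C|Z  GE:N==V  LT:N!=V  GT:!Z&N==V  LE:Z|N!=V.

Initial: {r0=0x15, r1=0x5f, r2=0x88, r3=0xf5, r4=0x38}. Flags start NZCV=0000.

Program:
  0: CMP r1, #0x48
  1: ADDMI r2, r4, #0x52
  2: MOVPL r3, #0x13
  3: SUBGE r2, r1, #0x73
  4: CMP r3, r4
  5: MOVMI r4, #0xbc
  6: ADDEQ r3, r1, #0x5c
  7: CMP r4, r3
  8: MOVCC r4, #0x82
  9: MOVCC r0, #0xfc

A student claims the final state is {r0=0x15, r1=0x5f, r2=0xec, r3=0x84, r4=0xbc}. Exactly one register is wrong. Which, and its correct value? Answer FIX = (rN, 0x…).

FIX = (r3, 0x13)

[0] flags=0010 → (cmp)
[1] flags=0010 MI?F → skip
[2] flags=0010 PL?T → r3=0x13
[3] flags=0010 GE?T → r2=0xec
[4] flags=1000 → (cmp)
[5] flags=1000 MI?T → r4=0xbc
[6] flags=1000 EQ?F → skip
[7] flags=1010 → (cmp)
[8] flags=1010 CC?F → skip
[9] flags=1010 CC?F → skip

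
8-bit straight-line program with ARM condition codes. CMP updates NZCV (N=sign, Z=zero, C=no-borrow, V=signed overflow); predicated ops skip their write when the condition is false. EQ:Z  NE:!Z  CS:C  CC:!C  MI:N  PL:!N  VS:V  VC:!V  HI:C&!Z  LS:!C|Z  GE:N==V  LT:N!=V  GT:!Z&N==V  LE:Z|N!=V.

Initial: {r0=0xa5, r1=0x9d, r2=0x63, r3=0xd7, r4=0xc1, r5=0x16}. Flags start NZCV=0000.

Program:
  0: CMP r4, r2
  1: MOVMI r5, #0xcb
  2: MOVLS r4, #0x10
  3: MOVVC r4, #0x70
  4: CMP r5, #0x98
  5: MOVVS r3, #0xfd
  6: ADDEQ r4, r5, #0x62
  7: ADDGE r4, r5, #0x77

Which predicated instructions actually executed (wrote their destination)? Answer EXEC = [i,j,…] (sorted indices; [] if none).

0: ✓ CMP  NZCV=0011
1: · MOVMI
2: · MOVLS
3: · MOVVC
4: ✓ CMP  NZCV=0000
5: · MOVVS
6: · ADDEQ
7: ✓ ADDGE  r4←0x8d

EXEC = [7]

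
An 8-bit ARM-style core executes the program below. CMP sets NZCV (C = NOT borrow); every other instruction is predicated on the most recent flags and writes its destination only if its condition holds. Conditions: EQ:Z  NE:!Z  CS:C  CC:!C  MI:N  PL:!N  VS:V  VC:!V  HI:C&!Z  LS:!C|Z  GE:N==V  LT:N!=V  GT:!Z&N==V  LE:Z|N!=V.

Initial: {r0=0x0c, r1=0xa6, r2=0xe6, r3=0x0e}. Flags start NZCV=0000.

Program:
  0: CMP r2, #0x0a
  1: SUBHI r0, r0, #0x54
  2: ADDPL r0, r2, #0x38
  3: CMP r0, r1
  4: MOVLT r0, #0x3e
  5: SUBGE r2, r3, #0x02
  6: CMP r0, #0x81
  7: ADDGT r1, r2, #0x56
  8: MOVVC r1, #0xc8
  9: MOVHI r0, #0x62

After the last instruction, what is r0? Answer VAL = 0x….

VAL = 0x62

[0] flags=1010 → (cmp)
[1] flags=1010 HI?T → r0=0xb8
[2] flags=1010 PL?F → skip
[3] flags=0010 → (cmp)
[4] flags=0010 LT?F → skip
[5] flags=0010 GE?T → r2=0x0c
[6] flags=0010 → (cmp)
[7] flags=0010 GT?T → r1=0x62
[8] flags=0010 VC?T → r1=0xc8
[9] flags=0010 HI?T → r0=0x62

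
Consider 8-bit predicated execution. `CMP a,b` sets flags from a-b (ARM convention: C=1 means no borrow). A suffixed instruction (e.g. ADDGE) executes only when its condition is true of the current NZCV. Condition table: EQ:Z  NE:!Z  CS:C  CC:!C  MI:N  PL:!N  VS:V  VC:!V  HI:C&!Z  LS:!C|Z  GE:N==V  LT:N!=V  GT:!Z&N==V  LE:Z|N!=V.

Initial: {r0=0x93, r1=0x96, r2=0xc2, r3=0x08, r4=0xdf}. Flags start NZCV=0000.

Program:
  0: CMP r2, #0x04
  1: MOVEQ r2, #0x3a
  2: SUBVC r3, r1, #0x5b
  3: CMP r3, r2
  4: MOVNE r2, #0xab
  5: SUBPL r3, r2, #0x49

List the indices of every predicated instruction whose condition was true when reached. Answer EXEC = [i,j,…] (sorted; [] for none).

EXEC = [2,4,5]

0: ✓ CMP  NZCV=1010
1: · MOVEQ
2: ✓ SUBVC  r3←0x3b
3: ✓ CMP  NZCV=0000
4: ✓ MOVNE  r2←0xab
5: ✓ SUBPL  r3←0x62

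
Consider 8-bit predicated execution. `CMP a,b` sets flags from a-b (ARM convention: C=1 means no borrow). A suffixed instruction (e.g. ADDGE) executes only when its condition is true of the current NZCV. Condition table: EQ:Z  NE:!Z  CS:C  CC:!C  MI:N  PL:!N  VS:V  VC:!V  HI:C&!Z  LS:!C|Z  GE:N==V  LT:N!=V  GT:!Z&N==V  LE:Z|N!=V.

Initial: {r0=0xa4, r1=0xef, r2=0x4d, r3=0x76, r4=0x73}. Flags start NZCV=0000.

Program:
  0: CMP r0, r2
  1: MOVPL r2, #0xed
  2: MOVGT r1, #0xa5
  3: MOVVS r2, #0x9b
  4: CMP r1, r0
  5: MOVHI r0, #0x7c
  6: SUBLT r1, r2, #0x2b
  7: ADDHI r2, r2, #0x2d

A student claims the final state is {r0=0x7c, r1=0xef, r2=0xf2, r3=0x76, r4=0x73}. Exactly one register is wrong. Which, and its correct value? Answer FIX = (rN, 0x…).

FIX = (r2, 0xc8)

0: ✓ CMP  NZCV=0011
1: ✓ MOVPL  r2←0xed
2: · MOVGT
3: ✓ MOVVS  r2←0x9b
4: ✓ CMP  NZCV=0010
5: ✓ MOVHI  r0←0x7c
6: · SUBLT
7: ✓ ADDHI  r2←0xc8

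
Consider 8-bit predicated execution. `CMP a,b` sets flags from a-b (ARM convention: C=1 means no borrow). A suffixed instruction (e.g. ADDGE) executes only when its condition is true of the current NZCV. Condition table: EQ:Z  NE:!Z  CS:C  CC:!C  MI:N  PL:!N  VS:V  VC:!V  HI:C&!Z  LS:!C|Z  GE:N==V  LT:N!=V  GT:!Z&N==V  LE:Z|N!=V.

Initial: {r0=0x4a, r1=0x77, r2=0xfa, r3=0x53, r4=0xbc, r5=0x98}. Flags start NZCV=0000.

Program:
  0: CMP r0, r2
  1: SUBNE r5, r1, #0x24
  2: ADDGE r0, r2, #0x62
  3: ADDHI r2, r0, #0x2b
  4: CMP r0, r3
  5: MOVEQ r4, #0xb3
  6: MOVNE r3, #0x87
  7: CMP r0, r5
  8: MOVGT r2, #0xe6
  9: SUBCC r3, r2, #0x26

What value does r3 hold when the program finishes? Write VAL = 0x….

0: ✓ CMP  NZCV=0000
1: ✓ SUBNE  r5←0x53
2: ✓ ADDGE  r0←0x5c
3: · ADDHI
4: ✓ CMP  NZCV=0010
5: · MOVEQ
6: ✓ MOVNE  r3←0x87
7: ✓ CMP  NZCV=0010
8: ✓ MOVGT  r2←0xe6
9: · SUBCC

VAL = 0x87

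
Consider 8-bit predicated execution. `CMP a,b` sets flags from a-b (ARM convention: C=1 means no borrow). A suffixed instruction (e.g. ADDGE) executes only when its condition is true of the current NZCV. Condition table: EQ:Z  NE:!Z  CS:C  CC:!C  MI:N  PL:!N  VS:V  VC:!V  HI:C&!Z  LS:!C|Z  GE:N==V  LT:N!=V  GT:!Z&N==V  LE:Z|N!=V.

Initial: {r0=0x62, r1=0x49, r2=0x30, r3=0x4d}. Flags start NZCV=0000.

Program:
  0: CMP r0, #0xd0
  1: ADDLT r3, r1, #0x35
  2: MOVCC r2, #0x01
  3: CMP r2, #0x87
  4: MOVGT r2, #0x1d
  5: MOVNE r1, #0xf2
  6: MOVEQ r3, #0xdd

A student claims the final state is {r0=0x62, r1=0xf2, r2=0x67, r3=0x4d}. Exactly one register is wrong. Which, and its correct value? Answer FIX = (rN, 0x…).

[0] flags=1001 → (cmp)
[1] flags=1001 LT?F → skip
[2] flags=1001 CC?T → r2=0x01
[3] flags=0000 → (cmp)
[4] flags=0000 GT?T → r2=0x1d
[5] flags=0000 NE?T → r1=0xf2
[6] flags=0000 EQ?F → skip

FIX = (r2, 0x1d)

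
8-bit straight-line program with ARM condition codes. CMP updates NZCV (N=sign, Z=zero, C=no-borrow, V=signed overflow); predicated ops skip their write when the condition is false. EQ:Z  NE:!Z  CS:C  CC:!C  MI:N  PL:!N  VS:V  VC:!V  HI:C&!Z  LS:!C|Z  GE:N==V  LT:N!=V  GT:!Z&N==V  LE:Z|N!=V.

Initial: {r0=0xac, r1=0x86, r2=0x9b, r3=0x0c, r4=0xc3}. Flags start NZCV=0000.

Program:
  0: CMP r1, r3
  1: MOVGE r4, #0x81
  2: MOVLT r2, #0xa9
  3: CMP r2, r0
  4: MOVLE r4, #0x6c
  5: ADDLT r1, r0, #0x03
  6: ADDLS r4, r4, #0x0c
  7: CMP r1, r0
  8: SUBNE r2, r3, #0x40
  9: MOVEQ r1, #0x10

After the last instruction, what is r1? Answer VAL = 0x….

VAL = 0xaf

[0] flags=0011 → (cmp)
[1] flags=0011 GE?F → skip
[2] flags=0011 LT?T → r2=0xa9
[3] flags=1000 → (cmp)
[4] flags=1000 LE?T → r4=0x6c
[5] flags=1000 LT?T → r1=0xaf
[6] flags=1000 LS?T → r4=0x78
[7] flags=0010 → (cmp)
[8] flags=0010 NE?T → r2=0xcc
[9] flags=0010 EQ?F → skip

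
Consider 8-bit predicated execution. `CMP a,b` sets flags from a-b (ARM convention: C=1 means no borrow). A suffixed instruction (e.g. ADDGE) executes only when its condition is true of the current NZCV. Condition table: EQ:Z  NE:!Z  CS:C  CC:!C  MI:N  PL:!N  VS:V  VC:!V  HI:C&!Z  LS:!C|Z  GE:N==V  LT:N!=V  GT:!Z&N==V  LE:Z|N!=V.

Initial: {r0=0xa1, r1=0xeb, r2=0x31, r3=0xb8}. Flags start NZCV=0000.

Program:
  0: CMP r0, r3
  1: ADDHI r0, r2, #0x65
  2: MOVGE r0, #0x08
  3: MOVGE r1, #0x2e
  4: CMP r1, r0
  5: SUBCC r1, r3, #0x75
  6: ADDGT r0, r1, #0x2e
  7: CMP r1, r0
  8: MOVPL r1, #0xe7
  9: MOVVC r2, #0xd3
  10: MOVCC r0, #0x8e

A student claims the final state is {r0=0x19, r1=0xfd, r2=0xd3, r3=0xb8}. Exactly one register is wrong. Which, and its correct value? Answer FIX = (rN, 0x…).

0: ✓ CMP  NZCV=1000
1: · ADDHI
2: · MOVGE
3: · MOVGE
4: ✓ CMP  NZCV=0010
5: · SUBCC
6: ✓ ADDGT  r0←0x19
7: ✓ CMP  NZCV=1010
8: · MOVPL
9: ✓ MOVVC  r2←0xd3
10: · MOVCC

FIX = (r1, 0xeb)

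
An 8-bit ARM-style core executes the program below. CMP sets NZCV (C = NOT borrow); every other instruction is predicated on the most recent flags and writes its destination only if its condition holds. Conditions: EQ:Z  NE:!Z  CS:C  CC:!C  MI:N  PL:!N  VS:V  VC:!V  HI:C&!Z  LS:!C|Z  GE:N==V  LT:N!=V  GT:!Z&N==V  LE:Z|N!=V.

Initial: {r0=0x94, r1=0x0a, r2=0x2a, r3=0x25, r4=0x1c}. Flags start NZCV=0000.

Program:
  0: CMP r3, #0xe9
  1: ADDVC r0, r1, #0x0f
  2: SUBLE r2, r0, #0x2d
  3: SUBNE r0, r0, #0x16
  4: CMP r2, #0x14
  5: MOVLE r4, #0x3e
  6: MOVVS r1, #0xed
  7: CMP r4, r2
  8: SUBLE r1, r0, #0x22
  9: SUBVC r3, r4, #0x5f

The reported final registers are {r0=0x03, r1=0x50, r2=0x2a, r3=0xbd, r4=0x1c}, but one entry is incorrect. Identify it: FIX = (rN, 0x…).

[0] flags=0000 → (cmp)
[1] flags=0000 VC?T → r0=0x19
[2] flags=0000 LE?F → skip
[3] flags=0000 NE?T → r0=0x03
[4] flags=0010 → (cmp)
[5] flags=0010 LE?F → skip
[6] flags=0010 VS?F → skip
[7] flags=1000 → (cmp)
[8] flags=1000 LE?T → r1=0xe1
[9] flags=1000 VC?T → r3=0xbd

FIX = (r1, 0xe1)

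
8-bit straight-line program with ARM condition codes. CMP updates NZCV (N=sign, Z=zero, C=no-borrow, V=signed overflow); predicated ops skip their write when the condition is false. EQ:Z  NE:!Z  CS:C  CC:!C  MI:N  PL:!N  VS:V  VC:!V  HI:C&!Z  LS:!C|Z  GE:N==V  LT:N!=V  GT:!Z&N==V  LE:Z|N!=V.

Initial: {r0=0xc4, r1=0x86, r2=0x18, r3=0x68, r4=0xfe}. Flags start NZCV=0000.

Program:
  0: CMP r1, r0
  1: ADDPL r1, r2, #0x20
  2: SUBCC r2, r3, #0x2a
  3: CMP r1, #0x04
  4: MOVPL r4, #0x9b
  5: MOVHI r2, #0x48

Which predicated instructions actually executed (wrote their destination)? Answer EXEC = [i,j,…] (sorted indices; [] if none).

EXEC = [2,5]

0: ✓ CMP  NZCV=1000
1: · ADDPL
2: ✓ SUBCC  r2←0x3e
3: ✓ CMP  NZCV=1010
4: · MOVPL
5: ✓ MOVHI  r2←0x48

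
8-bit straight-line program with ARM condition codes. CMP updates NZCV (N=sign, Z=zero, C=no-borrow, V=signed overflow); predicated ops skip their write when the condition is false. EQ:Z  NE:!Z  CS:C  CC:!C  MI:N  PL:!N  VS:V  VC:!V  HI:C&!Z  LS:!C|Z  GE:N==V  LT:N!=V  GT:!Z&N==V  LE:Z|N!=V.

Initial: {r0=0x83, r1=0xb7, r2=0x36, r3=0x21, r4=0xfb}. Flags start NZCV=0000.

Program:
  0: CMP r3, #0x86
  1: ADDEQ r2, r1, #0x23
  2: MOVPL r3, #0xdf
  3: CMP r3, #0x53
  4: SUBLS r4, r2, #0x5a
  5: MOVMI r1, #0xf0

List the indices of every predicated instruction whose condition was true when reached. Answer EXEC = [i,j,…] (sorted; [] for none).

0: ✓ CMP  NZCV=1001
1: · ADDEQ
2: · MOVPL
3: ✓ CMP  NZCV=1000
4: ✓ SUBLS  r4←0xdc
5: ✓ MOVMI  r1←0xf0

EXEC = [4,5]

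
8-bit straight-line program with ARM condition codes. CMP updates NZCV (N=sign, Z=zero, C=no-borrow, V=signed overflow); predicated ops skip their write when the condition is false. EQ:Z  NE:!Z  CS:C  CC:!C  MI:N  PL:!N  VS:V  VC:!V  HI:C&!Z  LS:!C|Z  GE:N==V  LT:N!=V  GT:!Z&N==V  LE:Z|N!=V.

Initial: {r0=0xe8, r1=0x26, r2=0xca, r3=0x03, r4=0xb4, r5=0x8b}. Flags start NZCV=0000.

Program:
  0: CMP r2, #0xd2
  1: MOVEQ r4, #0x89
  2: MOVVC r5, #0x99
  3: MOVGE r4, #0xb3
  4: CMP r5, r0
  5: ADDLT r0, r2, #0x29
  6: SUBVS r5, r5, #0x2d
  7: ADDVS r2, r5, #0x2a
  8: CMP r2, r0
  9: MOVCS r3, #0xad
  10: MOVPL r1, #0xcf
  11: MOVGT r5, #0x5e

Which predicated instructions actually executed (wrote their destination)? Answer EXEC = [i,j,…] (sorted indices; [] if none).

[0] flags=1000 → (cmp)
[1] flags=1000 EQ?F → skip
[2] flags=1000 VC?T → r5=0x99
[3] flags=1000 GE?F → skip
[4] flags=1000 → (cmp)
[5] flags=1000 LT?T → r0=0xf3
[6] flags=1000 VS?F → skip
[7] flags=1000 VS?F → skip
[8] flags=1000 → (cmp)
[9] flags=1000 CS?F → skip
[10] flags=1000 PL?F → skip
[11] flags=1000 GT?F → skip

EXEC = [2,5]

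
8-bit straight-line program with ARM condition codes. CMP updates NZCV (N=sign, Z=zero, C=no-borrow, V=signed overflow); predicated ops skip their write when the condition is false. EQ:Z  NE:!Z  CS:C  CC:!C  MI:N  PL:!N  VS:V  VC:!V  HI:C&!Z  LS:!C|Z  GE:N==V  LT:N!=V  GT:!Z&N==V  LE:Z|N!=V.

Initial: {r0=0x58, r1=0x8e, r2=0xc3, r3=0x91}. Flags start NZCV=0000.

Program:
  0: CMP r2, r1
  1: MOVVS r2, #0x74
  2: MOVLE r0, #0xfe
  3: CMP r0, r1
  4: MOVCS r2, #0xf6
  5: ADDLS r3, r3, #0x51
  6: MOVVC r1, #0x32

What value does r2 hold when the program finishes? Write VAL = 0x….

VAL = 0xc3

0: ✓ CMP  NZCV=0010
1: · MOVVS
2: · MOVLE
3: ✓ CMP  NZCV=1001
4: · MOVCS
5: ✓ ADDLS  r3←0xe2
6: · MOVVC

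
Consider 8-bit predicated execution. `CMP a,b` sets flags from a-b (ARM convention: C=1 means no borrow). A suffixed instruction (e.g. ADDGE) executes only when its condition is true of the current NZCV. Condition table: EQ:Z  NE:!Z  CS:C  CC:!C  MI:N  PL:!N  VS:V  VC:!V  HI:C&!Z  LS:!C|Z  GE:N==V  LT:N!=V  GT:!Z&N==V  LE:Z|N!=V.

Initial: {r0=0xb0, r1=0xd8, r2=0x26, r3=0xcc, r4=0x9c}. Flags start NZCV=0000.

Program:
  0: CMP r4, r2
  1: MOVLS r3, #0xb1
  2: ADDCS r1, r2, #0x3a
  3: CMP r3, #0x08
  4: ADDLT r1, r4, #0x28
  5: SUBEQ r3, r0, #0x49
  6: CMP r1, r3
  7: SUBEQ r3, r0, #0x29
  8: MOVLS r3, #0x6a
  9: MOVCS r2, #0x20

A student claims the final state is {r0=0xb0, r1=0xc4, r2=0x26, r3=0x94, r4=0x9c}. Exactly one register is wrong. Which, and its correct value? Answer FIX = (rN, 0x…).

FIX = (r3, 0x6a)

[0] flags=0011 → (cmp)
[1] flags=0011 LS?F → skip
[2] flags=0011 CS?T → r1=0x60
[3] flags=1010 → (cmp)
[4] flags=1010 LT?T → r1=0xc4
[5] flags=1010 EQ?F → skip
[6] flags=1000 → (cmp)
[7] flags=1000 EQ?F → skip
[8] flags=1000 LS?T → r3=0x6a
[9] flags=1000 CS?F → skip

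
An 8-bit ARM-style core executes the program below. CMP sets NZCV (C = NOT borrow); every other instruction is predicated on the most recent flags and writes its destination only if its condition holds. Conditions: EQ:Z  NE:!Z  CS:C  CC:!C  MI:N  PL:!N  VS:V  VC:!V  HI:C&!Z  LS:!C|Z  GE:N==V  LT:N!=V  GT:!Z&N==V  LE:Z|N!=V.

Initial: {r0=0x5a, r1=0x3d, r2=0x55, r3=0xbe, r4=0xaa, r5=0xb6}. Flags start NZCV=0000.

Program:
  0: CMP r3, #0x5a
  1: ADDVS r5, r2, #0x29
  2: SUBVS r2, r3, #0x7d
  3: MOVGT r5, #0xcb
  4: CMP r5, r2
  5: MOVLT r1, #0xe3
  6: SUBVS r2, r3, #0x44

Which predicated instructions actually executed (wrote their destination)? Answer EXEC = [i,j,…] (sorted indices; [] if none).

[0] flags=0011 → (cmp)
[1] flags=0011 VS?T → r5=0x7e
[2] flags=0011 VS?T → r2=0x41
[3] flags=0011 GT?F → skip
[4] flags=0010 → (cmp)
[5] flags=0010 LT?F → skip
[6] flags=0010 VS?F → skip

EXEC = [1,2]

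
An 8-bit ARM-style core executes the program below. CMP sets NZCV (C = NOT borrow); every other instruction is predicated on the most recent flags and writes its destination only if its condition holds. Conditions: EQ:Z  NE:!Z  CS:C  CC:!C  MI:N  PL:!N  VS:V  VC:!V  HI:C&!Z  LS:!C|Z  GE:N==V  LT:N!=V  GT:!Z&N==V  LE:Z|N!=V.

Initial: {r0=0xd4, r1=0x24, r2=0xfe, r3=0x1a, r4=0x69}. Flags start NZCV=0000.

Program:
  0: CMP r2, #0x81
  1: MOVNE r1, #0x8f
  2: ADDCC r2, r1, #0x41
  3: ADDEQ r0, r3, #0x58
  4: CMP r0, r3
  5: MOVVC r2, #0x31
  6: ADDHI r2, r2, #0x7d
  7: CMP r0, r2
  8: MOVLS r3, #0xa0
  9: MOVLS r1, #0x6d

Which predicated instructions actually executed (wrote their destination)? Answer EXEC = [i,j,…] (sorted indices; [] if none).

0: ✓ CMP  NZCV=0010
1: ✓ MOVNE  r1←0x8f
2: · ADDCC
3: · ADDEQ
4: ✓ CMP  NZCV=1010
5: ✓ MOVVC  r2←0x31
6: ✓ ADDHI  r2←0xae
7: ✓ CMP  NZCV=0010
8: · MOVLS
9: · MOVLS

EXEC = [1,5,6]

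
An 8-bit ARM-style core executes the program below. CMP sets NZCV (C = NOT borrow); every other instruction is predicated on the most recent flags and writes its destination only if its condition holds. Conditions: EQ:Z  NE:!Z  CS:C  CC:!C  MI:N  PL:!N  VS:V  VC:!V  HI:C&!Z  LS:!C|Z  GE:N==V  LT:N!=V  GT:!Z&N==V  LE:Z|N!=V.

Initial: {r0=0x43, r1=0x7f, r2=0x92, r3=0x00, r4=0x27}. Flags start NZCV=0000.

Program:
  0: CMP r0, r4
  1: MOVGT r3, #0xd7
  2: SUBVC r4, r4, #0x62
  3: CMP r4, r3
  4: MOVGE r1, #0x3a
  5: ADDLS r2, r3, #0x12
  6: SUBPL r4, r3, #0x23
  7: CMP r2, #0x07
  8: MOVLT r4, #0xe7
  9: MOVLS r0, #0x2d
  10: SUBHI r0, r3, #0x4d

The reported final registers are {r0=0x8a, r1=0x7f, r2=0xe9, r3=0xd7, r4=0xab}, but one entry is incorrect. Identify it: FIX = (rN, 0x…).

0: ✓ CMP  NZCV=0010
1: ✓ MOVGT  r3←0xd7
2: ✓ SUBVC  r4←0xc5
3: ✓ CMP  NZCV=1000
4: · MOVGE
5: ✓ ADDLS  r2←0xe9
6: · SUBPL
7: ✓ CMP  NZCV=1010
8: ✓ MOVLT  r4←0xe7
9: · MOVLS
10: ✓ SUBHI  r0←0x8a

FIX = (r4, 0xe7)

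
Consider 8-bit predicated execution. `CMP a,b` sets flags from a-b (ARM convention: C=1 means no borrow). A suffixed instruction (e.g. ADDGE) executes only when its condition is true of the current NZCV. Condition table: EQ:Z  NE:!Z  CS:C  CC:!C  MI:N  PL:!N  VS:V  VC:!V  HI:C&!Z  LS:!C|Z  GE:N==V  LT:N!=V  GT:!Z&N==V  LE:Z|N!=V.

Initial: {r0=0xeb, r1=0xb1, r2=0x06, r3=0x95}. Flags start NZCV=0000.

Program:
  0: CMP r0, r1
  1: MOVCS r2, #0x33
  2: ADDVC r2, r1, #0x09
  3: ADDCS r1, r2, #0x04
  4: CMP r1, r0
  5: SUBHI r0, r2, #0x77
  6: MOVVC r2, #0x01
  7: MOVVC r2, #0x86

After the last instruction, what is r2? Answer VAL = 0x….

0: ✓ CMP  NZCV=0010
1: ✓ MOVCS  r2←0x33
2: ✓ ADDVC  r2←0xba
3: ✓ ADDCS  r1←0xbe
4: ✓ CMP  NZCV=1000
5: · SUBHI
6: ✓ MOVVC  r2←0x01
7: ✓ MOVVC  r2←0x86

VAL = 0x86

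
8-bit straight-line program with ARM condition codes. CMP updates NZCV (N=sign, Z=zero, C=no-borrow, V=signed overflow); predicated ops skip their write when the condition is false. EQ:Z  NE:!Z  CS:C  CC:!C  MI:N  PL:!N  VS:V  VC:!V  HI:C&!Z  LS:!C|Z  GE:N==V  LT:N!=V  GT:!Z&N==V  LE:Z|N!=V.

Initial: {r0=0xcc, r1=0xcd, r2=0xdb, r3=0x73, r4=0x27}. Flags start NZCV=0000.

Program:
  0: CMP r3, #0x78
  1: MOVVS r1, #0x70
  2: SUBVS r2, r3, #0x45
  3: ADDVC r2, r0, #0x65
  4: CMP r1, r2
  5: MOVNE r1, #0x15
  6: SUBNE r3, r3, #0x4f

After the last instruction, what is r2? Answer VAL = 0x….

VAL = 0x31

0: ✓ CMP  NZCV=1000
1: · MOVVS
2: · SUBVS
3: ✓ ADDVC  r2←0x31
4: ✓ CMP  NZCV=1010
5: ✓ MOVNE  r1←0x15
6: ✓ SUBNE  r3←0x24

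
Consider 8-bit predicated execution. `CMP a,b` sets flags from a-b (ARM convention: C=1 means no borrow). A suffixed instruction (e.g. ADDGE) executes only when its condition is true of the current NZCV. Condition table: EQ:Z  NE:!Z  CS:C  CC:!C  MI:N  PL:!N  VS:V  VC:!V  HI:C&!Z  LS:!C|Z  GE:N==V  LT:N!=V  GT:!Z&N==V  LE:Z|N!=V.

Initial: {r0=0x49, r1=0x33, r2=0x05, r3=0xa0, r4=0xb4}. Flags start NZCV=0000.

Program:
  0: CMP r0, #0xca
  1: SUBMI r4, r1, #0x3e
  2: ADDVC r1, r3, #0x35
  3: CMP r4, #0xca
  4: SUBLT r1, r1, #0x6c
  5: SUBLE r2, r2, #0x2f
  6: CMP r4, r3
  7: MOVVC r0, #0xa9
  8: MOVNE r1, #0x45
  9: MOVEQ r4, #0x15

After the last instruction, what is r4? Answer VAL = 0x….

VAL = 0xb4

0: ✓ CMP  NZCV=0000
1: · SUBMI
2: ✓ ADDVC  r1←0xd5
3: ✓ CMP  NZCV=1000
4: ✓ SUBLT  r1←0x69
5: ✓ SUBLE  r2←0xd6
6: ✓ CMP  NZCV=0010
7: ✓ MOVVC  r0←0xa9
8: ✓ MOVNE  r1←0x45
9: · MOVEQ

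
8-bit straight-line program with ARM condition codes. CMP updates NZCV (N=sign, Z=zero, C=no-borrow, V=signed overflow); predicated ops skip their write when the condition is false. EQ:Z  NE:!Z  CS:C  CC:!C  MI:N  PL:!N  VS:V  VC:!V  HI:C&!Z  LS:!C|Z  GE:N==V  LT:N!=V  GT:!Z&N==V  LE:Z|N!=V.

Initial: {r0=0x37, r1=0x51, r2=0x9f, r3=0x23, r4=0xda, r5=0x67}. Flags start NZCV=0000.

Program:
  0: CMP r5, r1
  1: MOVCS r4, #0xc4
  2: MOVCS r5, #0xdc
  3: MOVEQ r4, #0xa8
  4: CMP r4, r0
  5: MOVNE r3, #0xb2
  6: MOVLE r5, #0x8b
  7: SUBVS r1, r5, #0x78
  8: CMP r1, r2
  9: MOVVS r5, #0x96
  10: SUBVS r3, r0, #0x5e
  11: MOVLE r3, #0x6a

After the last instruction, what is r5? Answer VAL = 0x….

VAL = 0x96

[0] flags=0010 → (cmp)
[1] flags=0010 CS?T → r4=0xc4
[2] flags=0010 CS?T → r5=0xdc
[3] flags=0010 EQ?F → skip
[4] flags=1010 → (cmp)
[5] flags=1010 NE?T → r3=0xb2
[6] flags=1010 LE?T → r5=0x8b
[7] flags=1010 VS?F → skip
[8] flags=1001 → (cmp)
[9] flags=1001 VS?T → r5=0x96
[10] flags=1001 VS?T → r3=0xd9
[11] flags=1001 LE?F → skip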